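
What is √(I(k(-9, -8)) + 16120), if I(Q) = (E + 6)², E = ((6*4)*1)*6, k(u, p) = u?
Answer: 2*√9655 ≈ 196.52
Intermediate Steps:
E = 144 (E = (24*1)*6 = 24*6 = 144)
I(Q) = 22500 (I(Q) = (144 + 6)² = 150² = 22500)
√(I(k(-9, -8)) + 16120) = √(22500 + 16120) = √38620 = 2*√9655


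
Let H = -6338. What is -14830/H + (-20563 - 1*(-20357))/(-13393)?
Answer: 99961909/42442417 ≈ 2.3552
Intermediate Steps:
-14830/H + (-20563 - 1*(-20357))/(-13393) = -14830/(-6338) + (-20563 - 1*(-20357))/(-13393) = -14830*(-1/6338) + (-20563 + 20357)*(-1/13393) = 7415/3169 - 206*(-1/13393) = 7415/3169 + 206/13393 = 99961909/42442417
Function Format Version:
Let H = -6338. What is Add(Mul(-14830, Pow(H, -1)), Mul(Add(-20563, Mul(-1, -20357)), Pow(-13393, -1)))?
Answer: Rational(99961909, 42442417) ≈ 2.3552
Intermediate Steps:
Add(Mul(-14830, Pow(H, -1)), Mul(Add(-20563, Mul(-1, -20357)), Pow(-13393, -1))) = Add(Mul(-14830, Pow(-6338, -1)), Mul(Add(-20563, Mul(-1, -20357)), Pow(-13393, -1))) = Add(Mul(-14830, Rational(-1, 6338)), Mul(Add(-20563, 20357), Rational(-1, 13393))) = Add(Rational(7415, 3169), Mul(-206, Rational(-1, 13393))) = Add(Rational(7415, 3169), Rational(206, 13393)) = Rational(99961909, 42442417)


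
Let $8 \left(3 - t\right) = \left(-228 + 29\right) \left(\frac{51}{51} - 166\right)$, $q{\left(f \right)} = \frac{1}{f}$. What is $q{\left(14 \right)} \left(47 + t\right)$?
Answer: $- \frac{32435}{112} \approx -289.6$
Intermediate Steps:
$t = - \frac{32811}{8}$ ($t = 3 - \frac{\left(-228 + 29\right) \left(\frac{51}{51} - 166\right)}{8} = 3 - \frac{\left(-199\right) \left(51 \cdot \frac{1}{51} - 166\right)}{8} = 3 - \frac{\left(-199\right) \left(1 - 166\right)}{8} = 3 - \frac{\left(-199\right) \left(-165\right)}{8} = 3 - \frac{32835}{8} = - \frac{32811}{8} \approx -4101.4$)
$q{\left(14 \right)} \left(47 + t\right) = \frac{47 - \frac{32811}{8}}{14} = \frac{1}{14} \left(- \frac{32435}{8}\right) = - \frac{32435}{112}$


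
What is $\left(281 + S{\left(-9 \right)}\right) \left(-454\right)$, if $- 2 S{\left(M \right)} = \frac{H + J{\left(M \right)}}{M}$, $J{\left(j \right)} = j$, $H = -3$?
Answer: $- \frac{381814}{3} \approx -1.2727 \cdot 10^{5}$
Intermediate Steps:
$S{\left(M \right)} = - \frac{-3 + M}{2 M}$ ($S{\left(M \right)} = - \frac{\left(-3 + M\right) \frac{1}{M}}{2} = - \frac{\frac{1}{M} \left(-3 + M\right)}{2} = - \frac{-3 + M}{2 M}$)
$\left(281 + S{\left(-9 \right)}\right) \left(-454\right) = \left(281 + \frac{3 - -9}{2 \left(-9\right)}\right) \left(-454\right) = \left(281 + \frac{1}{2} \left(- \frac{1}{9}\right) \left(3 + 9\right)\right) \left(-454\right) = \left(281 + \frac{1}{2} \left(- \frac{1}{9}\right) 12\right) \left(-454\right) = \left(281 - \frac{2}{3}\right) \left(-454\right) = \frac{841}{3} \left(-454\right) = - \frac{381814}{3}$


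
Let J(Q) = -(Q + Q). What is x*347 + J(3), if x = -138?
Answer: -47892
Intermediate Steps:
J(Q) = -2*Q
x*347 + J(3) = -138*347 - 2*3 = -47886 - 6 = -47892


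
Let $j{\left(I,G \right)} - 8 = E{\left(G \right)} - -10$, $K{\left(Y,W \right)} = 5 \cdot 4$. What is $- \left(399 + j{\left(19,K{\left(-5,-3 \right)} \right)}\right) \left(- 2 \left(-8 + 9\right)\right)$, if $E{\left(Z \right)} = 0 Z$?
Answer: $834$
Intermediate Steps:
$K{\left(Y,W \right)} = 20$
$E{\left(Z \right)} = 0$
$j{\left(I,G \right)} = 18$ ($j{\left(I,G \right)} = 8 + \left(0 - -10\right) = 8 + \left(0 + 10\right) = 8 + 10 = 18$)
$- \left(399 + j{\left(19,K{\left(-5,-3 \right)} \right)}\right) \left(- 2 \left(-8 + 9\right)\right) = - \left(399 + 18\right) \left(- 2 \left(-8 + 9\right)\right) = - 417 \left(\left(-2\right) 1\right) = - 417 \left(-2\right) = \left(-1\right) \left(-834\right) = 834$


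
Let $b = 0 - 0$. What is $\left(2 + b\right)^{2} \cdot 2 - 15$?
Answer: $-7$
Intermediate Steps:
$b = 0$ ($b = 0 + 0 = 0$)
$\left(2 + b\right)^{2} \cdot 2 - 15 = \left(2 + 0\right)^{2} \cdot 2 - 15 = 2^{2} \cdot 2 - 15 = 4 \cdot 2 - 15 = 8 - 15 = -7$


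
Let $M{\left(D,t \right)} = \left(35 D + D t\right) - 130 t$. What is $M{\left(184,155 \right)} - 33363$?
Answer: $-18553$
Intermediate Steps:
$M{\left(D,t \right)} = - 130 t + 35 D + D t$
$M{\left(184,155 \right)} - 33363 = \left(\left(-130\right) 155 + 35 \cdot 184 + 184 \cdot 155\right) - 33363 = \left(-20150 + 6440 + 28520\right) - 33363 = 14810 - 33363 = -18553$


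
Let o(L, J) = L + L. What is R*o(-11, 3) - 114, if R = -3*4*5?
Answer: 1206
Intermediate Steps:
o(L, J) = 2*L
R = -60 (R = -12*5 = -60)
R*o(-11, 3) - 114 = -120*(-11) - 114 = -60*(-22) - 114 = 1320 - 114 = 1206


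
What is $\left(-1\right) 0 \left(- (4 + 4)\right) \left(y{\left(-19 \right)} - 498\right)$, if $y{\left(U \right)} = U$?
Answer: $0$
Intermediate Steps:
$\left(-1\right) 0 \left(- (4 + 4)\right) \left(y{\left(-19 \right)} - 498\right) = \left(-1\right) 0 \left(- (4 + 4)\right) \left(-19 - 498\right) = 0 \left(\left(-1\right) 8\right) \left(-517\right) = 0 \left(-8\right) \left(-517\right) = 0 \left(-517\right) = 0$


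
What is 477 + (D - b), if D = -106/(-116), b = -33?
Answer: 29633/58 ≈ 510.91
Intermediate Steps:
D = 53/58 (D = -106*(-1/116) = 53/58 ≈ 0.91379)
477 + (D - b) = 477 + (53/58 - 1*(-33)) = 477 + (53/58 + 33) = 477 + 1967/58 = 29633/58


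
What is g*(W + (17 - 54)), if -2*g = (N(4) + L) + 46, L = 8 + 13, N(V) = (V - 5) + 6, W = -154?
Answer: 6876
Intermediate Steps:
N(V) = 1 + V (N(V) = (-5 + V) + 6 = 1 + V)
L = 21
g = -36 (g = -(((1 + 4) + 21) + 46)/2 = -((5 + 21) + 46)/2 = -(26 + 46)/2 = -1/2*72 = -36)
g*(W + (17 - 54)) = -36*(-154 + (17 - 54)) = -36*(-154 - 37) = -36*(-191) = 6876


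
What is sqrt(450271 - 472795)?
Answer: 2*I*sqrt(5631) ≈ 150.08*I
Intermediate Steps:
sqrt(450271 - 472795) = sqrt(-22524) = 2*I*sqrt(5631)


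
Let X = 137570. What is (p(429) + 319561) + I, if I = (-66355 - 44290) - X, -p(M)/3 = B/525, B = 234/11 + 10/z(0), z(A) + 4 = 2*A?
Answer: 39240241/550 ≈ 71346.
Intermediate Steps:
z(A) = -4 + 2*A
B = 413/22 (B = 234/11 + 10/(-4 + 2*0) = 234*(1/11) + 10/(-4 + 0) = 234/11 + 10/(-4) = 234/11 + 10*(-¼) = 234/11 - 5/2 = 413/22 ≈ 18.773)
p(M) = -59/550 (p(M) = -1239/(22*525) = -3*59/1650 = -59/550)
I = -248215 (I = (-66355 - 44290) - 1*137570 = -110645 - 137570 = -248215)
(p(429) + 319561) + I = (-59/550 + 319561) - 248215 = 175758491/550 - 248215 = 39240241/550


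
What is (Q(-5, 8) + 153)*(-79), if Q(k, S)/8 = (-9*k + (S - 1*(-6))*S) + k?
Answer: -108151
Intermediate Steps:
Q(k, S) = -64*k + 8*S*(6 + S) (Q(k, S) = 8*((-9*k + (S - 1*(-6))*S) + k) = 8*((-9*k + (S + 6)*S) + k) = 8*((-9*k + (6 + S)*S) + k) = 8*((-9*k + S*(6 + S)) + k) = 8*(-8*k + S*(6 + S)) = -64*k + 8*S*(6 + S))
(Q(-5, 8) + 153)*(-79) = ((-64*(-5) + 8*8**2 + 48*8) + 153)*(-79) = ((320 + 8*64 + 384) + 153)*(-79) = ((320 + 512 + 384) + 153)*(-79) = (1216 + 153)*(-79) = 1369*(-79) = -108151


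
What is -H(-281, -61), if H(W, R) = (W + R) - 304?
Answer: 646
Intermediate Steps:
H(W, R) = -304 + R + W (H(W, R) = (R + W) - 304 = -304 + R + W)
-H(-281, -61) = -(-304 - 61 - 281) = -1*(-646) = 646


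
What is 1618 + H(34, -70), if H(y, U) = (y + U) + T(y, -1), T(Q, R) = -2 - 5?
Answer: 1575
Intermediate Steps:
T(Q, R) = -7
H(y, U) = -7 + U + y (H(y, U) = (y + U) - 7 = (U + y) - 7 = -7 + U + y)
1618 + H(34, -70) = 1618 + (-7 - 70 + 34) = 1618 - 43 = 1575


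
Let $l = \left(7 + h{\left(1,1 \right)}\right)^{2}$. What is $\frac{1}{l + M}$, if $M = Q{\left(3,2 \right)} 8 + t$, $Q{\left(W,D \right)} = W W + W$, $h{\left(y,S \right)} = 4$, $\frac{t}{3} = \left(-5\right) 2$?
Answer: $\frac{1}{187} \approx 0.0053476$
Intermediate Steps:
$t = -30$ ($t = 3 \left(\left(-5\right) 2\right) = 3 \left(-10\right) = -30$)
$Q{\left(W,D \right)} = W + W^{2}$ ($Q{\left(W,D \right)} = W^{2} + W = W + W^{2}$)
$l = 121$ ($l = \left(7 + 4\right)^{2} = 11^{2} = 121$)
$M = 66$ ($M = 3 \left(1 + 3\right) 8 - 30 = 3 \cdot 4 \cdot 8 - 30 = 12 \cdot 8 - 30 = 96 - 30 = 66$)
$\frac{1}{l + M} = \frac{1}{121 + 66} = \frac{1}{187}$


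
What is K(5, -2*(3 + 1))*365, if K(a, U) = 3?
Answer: 1095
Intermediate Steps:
K(5, -2*(3 + 1))*365 = 3*365 = 1095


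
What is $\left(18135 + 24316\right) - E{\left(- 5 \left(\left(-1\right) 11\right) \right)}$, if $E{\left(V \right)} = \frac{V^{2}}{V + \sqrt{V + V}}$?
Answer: $\frac{2246878}{53} + \frac{55 \sqrt{110}}{53} \approx 42405.0$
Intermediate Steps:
$E{\left(V \right)} = \frac{V^{2}}{V + \sqrt{2} \sqrt{V}}$ ($E{\left(V \right)} = \frac{V^{2}}{V + \sqrt{2 V}} = \frac{V^{2}}{V + \sqrt{2} \sqrt{V}}$)
$\left(18135 + 24316\right) - E{\left(- 5 \left(\left(-1\right) 11\right) \right)} = \left(18135 + 24316\right) - \frac{\left(- 5 \left(\left(-1\right) 11\right)\right)^{2}}{- 5 \left(\left(-1\right) 11\right) + \sqrt{2} \sqrt{- 5 \left(\left(-1\right) 11\right)}} = 42451 - \frac{\left(\left(-5\right) \left(-11\right)\right)^{2}}{\left(-5\right) \left(-11\right) + \sqrt{2} \sqrt{\left(-5\right) \left(-11\right)}} = 42451 - \frac{55^{2}}{55 + \sqrt{2} \sqrt{55}} = 42451 - \frac{3025}{55 + \sqrt{110}}$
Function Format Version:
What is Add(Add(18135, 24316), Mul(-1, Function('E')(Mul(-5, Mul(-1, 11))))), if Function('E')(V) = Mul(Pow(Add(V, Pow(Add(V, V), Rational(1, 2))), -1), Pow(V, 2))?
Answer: Add(Rational(2246878, 53), Mul(Rational(55, 53), Pow(110, Rational(1, 2)))) ≈ 42405.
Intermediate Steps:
Function('E')(V) = Mul(Pow(V, 2), Pow(Add(V, Mul(Pow(2, Rational(1, 2)), Pow(V, Rational(1, 2)))), -1)) (Function('E')(V) = Mul(Pow(Add(V, Pow(Mul(2, V), Rational(1, 2))), -1), Pow(V, 2)) = Mul(Pow(Add(V, Mul(Pow(2, Rational(1, 2)), Pow(V, Rational(1, 2)))), -1), Pow(V, 2)) = Mul(Pow(V, 2), Pow(Add(V, Mul(Pow(2, Rational(1, 2)), Pow(V, Rational(1, 2)))), -1)))
Add(Add(18135, 24316), Mul(-1, Function('E')(Mul(-5, Mul(-1, 11))))) = Add(Add(18135, 24316), Mul(-1, Mul(Pow(Mul(-5, Mul(-1, 11)), 2), Pow(Add(Mul(-5, Mul(-1, 11)), Mul(Pow(2, Rational(1, 2)), Pow(Mul(-5, Mul(-1, 11)), Rational(1, 2)))), -1)))) = Add(42451, Mul(-1, Mul(Pow(Mul(-5, -11), 2), Pow(Add(Mul(-5, -11), Mul(Pow(2, Rational(1, 2)), Pow(Mul(-5, -11), Rational(1, 2)))), -1)))) = Add(42451, Mul(-1, Mul(Pow(55, 2), Pow(Add(55, Mul(Pow(2, Rational(1, 2)), Pow(55, Rational(1, 2)))), -1)))) = Add(42451, Mul(-1, Mul(3025, Pow(Add(55, Pow(110, Rational(1, 2))), -1)))) = Add(42451, Mul(-3025, Pow(Add(55, Pow(110, Rational(1, 2))), -1)))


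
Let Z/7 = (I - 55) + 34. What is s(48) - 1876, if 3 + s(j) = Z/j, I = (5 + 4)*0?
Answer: -30113/16 ≈ -1882.1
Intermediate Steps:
I = 0 (I = 9*0 = 0)
Z = -147 (Z = 7*((0 - 55) + 34) = 7*(-55 + 34) = 7*(-21) = -147)
s(j) = -3 - 147/j
s(48) - 1876 = (-3 - 147/48) - 1876 = (-3 - 147*1/48) - 1876 = (-3 - 49/16) - 1876 = -97/16 - 1876 = -30113/16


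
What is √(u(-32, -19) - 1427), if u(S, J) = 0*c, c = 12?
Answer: I*√1427 ≈ 37.776*I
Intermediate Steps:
u(S, J) = 0 (u(S, J) = 0*12 = 0)
√(u(-32, -19) - 1427) = √(0 - 1427) = √(-1427) = I*√1427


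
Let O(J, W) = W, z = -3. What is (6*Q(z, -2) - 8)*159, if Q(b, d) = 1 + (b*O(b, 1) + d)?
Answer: -5088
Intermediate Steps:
Q(b, d) = 1 + b + d (Q(b, d) = 1 + (b*1 + d) = 1 + (b + d) = 1 + b + d)
(6*Q(z, -2) - 8)*159 = (6*(1 - 3 - 2) - 8)*159 = (6*(-4) - 8)*159 = (-24 - 8)*159 = -32*159 = -5088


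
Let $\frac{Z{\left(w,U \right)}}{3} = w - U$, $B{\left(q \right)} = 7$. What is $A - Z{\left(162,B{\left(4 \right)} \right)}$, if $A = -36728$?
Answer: $-37193$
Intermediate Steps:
$Z{\left(w,U \right)} = - 3 U + 3 w$ ($Z{\left(w,U \right)} = 3 \left(w - U\right) = - 3 U + 3 w$)
$A - Z{\left(162,B{\left(4 \right)} \right)} = -36728 - \left(\left(-3\right) 7 + 3 \cdot 162\right) = -36728 - \left(-21 + 486\right) = -36728 - 465 = -37193$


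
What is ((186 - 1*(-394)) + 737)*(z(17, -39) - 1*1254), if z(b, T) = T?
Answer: -1702881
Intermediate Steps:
((186 - 1*(-394)) + 737)*(z(17, -39) - 1*1254) = ((186 - 1*(-394)) + 737)*(-39 - 1*1254) = ((186 + 394) + 737)*(-39 - 1254) = (580 + 737)*(-1293) = 1317*(-1293) = -1702881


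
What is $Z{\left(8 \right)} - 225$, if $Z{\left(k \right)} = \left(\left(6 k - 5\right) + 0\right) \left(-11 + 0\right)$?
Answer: $-698$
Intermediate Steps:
$Z{\left(k \right)} = 55 - 66 k$ ($Z{\left(k \right)} = \left(\left(-5 + 6 k\right) + 0\right) \left(-11\right) = \left(-5 + 6 k\right) \left(-11\right) = 55 - 66 k$)
$Z{\left(8 \right)} - 225 = \left(55 - 528\right) - 225 = -473 - 225 = -698$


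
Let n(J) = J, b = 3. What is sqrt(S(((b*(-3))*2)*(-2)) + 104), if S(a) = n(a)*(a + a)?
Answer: 2*sqrt(674) ≈ 51.923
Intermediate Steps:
S(a) = 2*a**2 (S(a) = a*(a + a) = a*(2*a) = 2*a**2)
sqrt(S(((b*(-3))*2)*(-2)) + 104) = sqrt(2*(((3*(-3))*2)*(-2))**2 + 104) = sqrt(2*(-9*2*(-2))**2 + 104) = sqrt(2*(-18*(-2))**2 + 104) = sqrt(2*36**2 + 104) = sqrt(2*1296 + 104) = sqrt(2592 + 104) = sqrt(2696) = 2*sqrt(674)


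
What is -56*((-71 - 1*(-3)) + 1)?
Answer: 3752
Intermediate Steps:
-56*((-71 - 1*(-3)) + 1) = -56*((-71 + 3) + 1) = -56*(-68 + 1) = -56*(-67) = 3752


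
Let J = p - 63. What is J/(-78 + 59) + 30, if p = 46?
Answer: 587/19 ≈ 30.895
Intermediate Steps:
J = -17 (J = 46 - 63 = -17)
J/(-78 + 59) + 30 = -17/(-78 + 59) + 30 = -17/(-19) + 30 = -1/19*(-17) + 30 = 17/19 + 30 = 587/19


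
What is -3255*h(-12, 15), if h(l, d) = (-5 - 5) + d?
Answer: -16275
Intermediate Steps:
h(l, d) = -10 + d
-3255*h(-12, 15) = -3255*(-10 + 15) = -3255*5 = -16275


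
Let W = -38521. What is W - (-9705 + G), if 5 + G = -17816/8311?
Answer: -239430405/8311 ≈ -28809.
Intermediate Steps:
G = -59371/8311 (G = -5 - 17816/8311 = -59371/8311 ≈ -7.1437)
W - (-9705 + G) = -38521 - (-9705 - 59371/8311) = -38521 - 1*(-80717626/8311) = -38521 + 80717626/8311 = -239430405/8311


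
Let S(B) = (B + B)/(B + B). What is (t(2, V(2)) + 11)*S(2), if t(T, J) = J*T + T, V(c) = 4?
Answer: 21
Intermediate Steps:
S(B) = 1 (S(B) = (2*B)/((2*B)) = (2*B)*(1/(2*B)) = 1)
t(T, J) = T + J*T
(t(2, V(2)) + 11)*S(2) = (2*(1 + 4) + 11)*1 = (2*5 + 11)*1 = (10 + 11)*1 = 21*1 = 21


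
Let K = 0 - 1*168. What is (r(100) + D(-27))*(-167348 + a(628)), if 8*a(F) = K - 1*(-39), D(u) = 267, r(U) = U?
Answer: -491381071/8 ≈ -6.1423e+7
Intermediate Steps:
K = -168 (K = 0 - 168 = -168)
a(F) = -129/8 (a(F) = (-168 - 1*(-39))/8 = (-168 + 39)/8 = (1/8)*(-129) = -129/8)
(r(100) + D(-27))*(-167348 + a(628)) = (100 + 267)*(-167348 - 129/8) = 367*(-1338913/8) = -491381071/8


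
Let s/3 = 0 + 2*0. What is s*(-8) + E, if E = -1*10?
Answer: -10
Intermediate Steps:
E = -10
s = 0 (s = 3*(0 + 2*0) = 3*(0 + 0) = 3*0 = 0)
s*(-8) + E = 0*(-8) - 10 = 0 - 10 = -10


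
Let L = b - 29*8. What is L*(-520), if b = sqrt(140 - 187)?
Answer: 120640 - 520*I*sqrt(47) ≈ 1.2064e+5 - 3564.9*I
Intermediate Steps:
b = I*sqrt(47) (b = sqrt(-47) = I*sqrt(47) ≈ 6.8557*I)
L = -232 + I*sqrt(47) (L = I*sqrt(47) - 29*8 = I*sqrt(47) - 232 = -232 + I*sqrt(47) ≈ -232.0 + 6.8557*I)
L*(-520) = (-232 + I*sqrt(47))*(-520) = 120640 - 520*I*sqrt(47)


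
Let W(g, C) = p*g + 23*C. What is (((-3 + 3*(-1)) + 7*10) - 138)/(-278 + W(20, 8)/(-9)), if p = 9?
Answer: 333/1433 ≈ 0.23238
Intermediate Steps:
W(g, C) = 9*g + 23*C
(((-3 + 3*(-1)) + 7*10) - 138)/(-278 + W(20, 8)/(-9)) = (((-3 + 3*(-1)) + 7*10) - 138)/(-278 + (9*20 + 23*8)/(-9)) = (((-3 - 3) + 70) - 138)/(-278 + (180 + 184)*(-1/9)) = ((-6 + 70) - 138)/(-278 + 364*(-1/9)) = (64 - 138)/(-278 - 364/9) = -74/(-2866/9) = -74*(-9/2866) = 333/1433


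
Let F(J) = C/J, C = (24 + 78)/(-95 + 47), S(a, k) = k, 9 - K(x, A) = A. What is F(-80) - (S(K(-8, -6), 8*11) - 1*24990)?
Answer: 15937297/640 ≈ 24902.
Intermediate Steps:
K(x, A) = 9 - A
C = -17/8 (C = 102/(-48) = 102*(-1/48) = -17/8 ≈ -2.1250)
F(J) = -17/(8*J)
F(-80) - (S(K(-8, -6), 8*11) - 1*24990) = -17/8/(-80) - (8*11 - 1*24990) = -17/8*(-1/80) - (88 - 24990) = 17/640 - 1*(-24902) = 17/640 + 24902 = 15937297/640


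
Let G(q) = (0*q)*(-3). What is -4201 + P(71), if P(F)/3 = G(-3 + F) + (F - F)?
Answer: -4201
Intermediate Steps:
G(q) = 0 (G(q) = 0*(-3) = 0)
P(F) = 0 (P(F) = 3*(0 + (F - F)) = 3*(0 + 0) = 3*0 = 0)
-4201 + P(71) = -4201 + 0 = -4201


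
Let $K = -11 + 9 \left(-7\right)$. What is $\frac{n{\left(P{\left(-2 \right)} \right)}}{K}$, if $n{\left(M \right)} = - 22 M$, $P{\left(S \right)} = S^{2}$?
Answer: $\frac{44}{37} \approx 1.1892$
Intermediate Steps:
$K = -74$ ($K = -11 - 63 = -74$)
$\frac{n{\left(P{\left(-2 \right)} \right)}}{K} = \frac{\left(-22\right) \left(-2\right)^{2}}{-74} = \left(-22\right) 4 \left(- \frac{1}{74}\right) = \left(-88\right) \left(- \frac{1}{74}\right) = \frac{44}{37}$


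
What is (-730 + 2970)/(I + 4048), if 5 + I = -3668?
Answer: 448/75 ≈ 5.9733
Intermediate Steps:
I = -3673 (I = -5 - 3668 = -3673)
(-730 + 2970)/(I + 4048) = (-730 + 2970)/(-3673 + 4048) = 2240/375 = 2240*(1/375) = 448/75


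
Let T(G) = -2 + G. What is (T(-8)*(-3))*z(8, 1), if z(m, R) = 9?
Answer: 270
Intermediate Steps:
(T(-8)*(-3))*z(8, 1) = ((-2 - 8)*(-3))*9 = -10*(-3)*9 = 30*9 = 270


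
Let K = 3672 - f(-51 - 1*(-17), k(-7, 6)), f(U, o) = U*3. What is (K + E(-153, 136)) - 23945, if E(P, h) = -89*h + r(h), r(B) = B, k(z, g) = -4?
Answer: -32139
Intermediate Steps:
f(U, o) = 3*U
E(P, h) = -88*h (E(P, h) = -89*h + h = -88*h)
K = 3774 (K = 3672 - 3*(-51 - 1*(-17)) = 3672 - 3*(-51 + 17) = 3672 - 3*(-34) = 3672 - 1*(-102) = 3672 + 102 = 3774)
(K + E(-153, 136)) - 23945 = (3774 - 88*136) - 23945 = (3774 - 11968) - 23945 = -8194 - 23945 = -32139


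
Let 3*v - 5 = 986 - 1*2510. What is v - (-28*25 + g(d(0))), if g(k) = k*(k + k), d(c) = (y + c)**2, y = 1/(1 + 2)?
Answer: 15685/81 ≈ 193.64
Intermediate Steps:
y = 1/3 ≈ 0.33333
d(c) = (1/3 + c)**2
g(k) = 2*k**2 (g(k) = k*(2*k) = 2*k**2)
v = -1519/3 (v = 5/3 + (986 - 1*2510)/3 = 5/3 + (986 - 2510)/3 = 5/3 + (1/3)*(-1524) = 5/3 - 508 = -1519/3 ≈ -506.33)
v - (-28*25 + g(d(0))) = -1519/3 - (-28*25 + 2*((1 + 3*0)**2/9)**2) = -1519/3 - (-700 + 2*((1 + 0)**2/9)**2) = -1519/3 - (-700 + 2*((1/9)*1**2)**2) = -1519/3 - (-700 + 2*((1/9)*1)**2) = -1519/3 - (-700 + 2*(1/9)**2) = -1519/3 - (-700 + 2*(1/81)) = -1519/3 - (-700 + 2/81) = -1519/3 - 1*(-56698/81) = -1519/3 + 56698/81 = 15685/81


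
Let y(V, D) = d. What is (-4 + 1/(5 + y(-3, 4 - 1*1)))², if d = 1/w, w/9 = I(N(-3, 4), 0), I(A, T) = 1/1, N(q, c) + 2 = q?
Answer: 30625/2116 ≈ 14.473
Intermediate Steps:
N(q, c) = -2 + q
I(A, T) = 1
w = 9 (w = 9*1 = 9)
d = ⅑ (d = 1/9 = ⅑ ≈ 0.11111)
y(V, D) = ⅑
(-4 + 1/(5 + y(-3, 4 - 1*1)))² = (-4 + 1/(5 + ⅑))² = (-4 + 1/(46/9))² = (-4 + 9/46)² = (-175/46)² = 30625/2116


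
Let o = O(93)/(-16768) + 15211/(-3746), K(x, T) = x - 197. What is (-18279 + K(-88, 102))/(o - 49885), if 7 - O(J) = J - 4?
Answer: 22424215296/60263032003 ≈ 0.37211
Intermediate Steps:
O(J) = 11 - J (O(J) = 7 - (J - 4) = 7 - (-4 + J) = 7 + (4 - J) = 11 - J)
K(x, T) = -197 + x
o = -63687719/15703232 (o = (11 - 1*93)/(-16768) + 15211/(-3746) = (11 - 93)*(-1/16768) + 15211*(-1/3746) = -82*(-1/16768) - 15211/3746 = 41/8384 - 15211/3746 = -63687719/15703232 ≈ -4.0557)
(-18279 + K(-88, 102))/(o - 49885) = (-18279 + (-197 - 88))/(-63687719/15703232 - 49885) = (-18279 - 285)/(-783419416039/15703232) = -18564*(-15703232/783419416039) = 22424215296/60263032003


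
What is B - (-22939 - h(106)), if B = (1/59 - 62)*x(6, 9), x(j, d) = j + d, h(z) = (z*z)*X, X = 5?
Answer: 4613166/59 ≈ 78189.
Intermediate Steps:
h(z) = 5*z² (h(z) = (z*z)*5 = z²*5 = 5*z²)
x(j, d) = d + j
B = -54855/59 (B = (1/59 - 62)*(9 + 6) = (1/59 - 62)*15 = -3657/59*15 = -54855/59 ≈ -929.75)
B - (-22939 - h(106)) = -54855/59 - (-22939 - 5*106²) = -54855/59 - (-22939 - 5*11236) = -54855/59 - (-22939 - 1*56180) = -54855/59 - (-22939 - 56180) = -54855/59 - 1*(-79119) = -54855/59 + 79119 = 4613166/59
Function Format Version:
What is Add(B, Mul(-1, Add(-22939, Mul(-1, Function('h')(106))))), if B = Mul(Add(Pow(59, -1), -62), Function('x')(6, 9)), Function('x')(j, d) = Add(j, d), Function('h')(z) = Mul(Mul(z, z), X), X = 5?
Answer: Rational(4613166, 59) ≈ 78189.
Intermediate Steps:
Function('h')(z) = Mul(5, Pow(z, 2)) (Function('h')(z) = Mul(Mul(z, z), 5) = Mul(Pow(z, 2), 5) = Mul(5, Pow(z, 2)))
Function('x')(j, d) = Add(d, j)
B = Rational(-54855, 59) (B = Mul(Add(Pow(59, -1), -62), Add(9, 6)) = Mul(Add(Rational(1, 59), -62), 15) = Mul(Rational(-3657, 59), 15) = Rational(-54855, 59) ≈ -929.75)
Add(B, Mul(-1, Add(-22939, Mul(-1, Function('h')(106))))) = Add(Rational(-54855, 59), Mul(-1, Add(-22939, Mul(-1, Mul(5, Pow(106, 2)))))) = Add(Rational(-54855, 59), Mul(-1, Add(-22939, Mul(-1, Mul(5, 11236))))) = Add(Rational(-54855, 59), Mul(-1, Add(-22939, Mul(-1, 56180)))) = Add(Rational(-54855, 59), Mul(-1, Add(-22939, -56180))) = Add(Rational(-54855, 59), Mul(-1, -79119)) = Add(Rational(-54855, 59), 79119) = Rational(4613166, 59)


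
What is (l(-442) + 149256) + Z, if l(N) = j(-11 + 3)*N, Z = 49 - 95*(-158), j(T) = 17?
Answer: 156801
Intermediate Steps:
Z = 15059 (Z = 49 + 15010 = 15059)
l(N) = 17*N
(l(-442) + 149256) + Z = (17*(-442) + 149256) + 15059 = (-7514 + 149256) + 15059 = 141742 + 15059 = 156801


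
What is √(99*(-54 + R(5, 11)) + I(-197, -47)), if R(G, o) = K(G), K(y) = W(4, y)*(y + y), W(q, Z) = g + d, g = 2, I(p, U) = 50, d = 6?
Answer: 8*√41 ≈ 51.225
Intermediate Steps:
W(q, Z) = 8 (W(q, Z) = 2 + 6 = 8)
K(y) = 16*y (K(y) = 8*(y + y) = 8*(2*y) = 16*y)
R(G, o) = 16*G
√(99*(-54 + R(5, 11)) + I(-197, -47)) = √(99*(-54 + 16*5) + 50) = √(99*(-54 + 80) + 50) = √(99*26 + 50) = √(2574 + 50) = √2624 = 8*√41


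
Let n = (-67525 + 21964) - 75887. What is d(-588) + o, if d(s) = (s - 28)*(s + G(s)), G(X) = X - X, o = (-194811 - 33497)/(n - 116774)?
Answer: 43143071242/119111 ≈ 3.6221e+5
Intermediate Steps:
n = -121448 (n = -45561 - 75887 = -121448)
o = 114154/119111 (o = (-194811 - 33497)/(-121448 - 116774) = -228308/(-238222) = -228308*(-1/238222) = 114154/119111 ≈ 0.95838)
G(X) = 0
d(s) = s*(-28 + s) (d(s) = (s - 28)*(s + 0) = (-28 + s)*s = s*(-28 + s))
d(-588) + o = -588*(-28 - 588) + 114154/119111 = -588*(-616) + 114154/119111 = 362208 + 114154/119111 = 43143071242/119111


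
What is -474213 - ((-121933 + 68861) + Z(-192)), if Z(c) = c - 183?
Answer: -420766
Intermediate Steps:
Z(c) = -183 + c
-474213 - ((-121933 + 68861) + Z(-192)) = -474213 - ((-121933 + 68861) + (-183 - 192)) = -474213 - (-53072 - 375) = -474213 - 1*(-53447) = -474213 + 53447 = -420766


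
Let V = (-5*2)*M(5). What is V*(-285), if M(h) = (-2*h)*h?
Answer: -142500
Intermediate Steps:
M(h) = -2*h²
V = 500 (V = (-5*2)*(-2*5²) = -(-20)*25 = -10*(-50) = 500)
V*(-285) = 500*(-285) = -142500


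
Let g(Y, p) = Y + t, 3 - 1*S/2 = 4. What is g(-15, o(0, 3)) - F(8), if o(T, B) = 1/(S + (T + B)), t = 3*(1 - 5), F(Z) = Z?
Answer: -35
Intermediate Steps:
S = -2 (S = 6 - 2*4 = 6 - 8 = -2)
t = -12 (t = 3*(-4) = -12)
o(T, B) = 1/(-2 + B + T) (o(T, B) = 1/(-2 + (T + B)) = 1/(-2 + (B + T)) = 1/(-2 + B + T))
g(Y, p) = -12 + Y (g(Y, p) = Y - 12 = -12 + Y)
g(-15, o(0, 3)) - F(8) = (-12 - 15) - 1*8 = -27 - 8 = -35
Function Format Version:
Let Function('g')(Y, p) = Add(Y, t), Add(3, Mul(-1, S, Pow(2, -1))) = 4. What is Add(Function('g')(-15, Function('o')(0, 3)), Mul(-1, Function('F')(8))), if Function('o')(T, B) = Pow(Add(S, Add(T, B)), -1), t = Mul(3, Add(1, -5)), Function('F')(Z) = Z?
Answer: -35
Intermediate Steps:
S = -2 (S = Add(6, Mul(-2, 4)) = Add(6, -8) = -2)
t = -12 (t = Mul(3, -4) = -12)
Function('o')(T, B) = Pow(Add(-2, B, T), -1) (Function('o')(T, B) = Pow(Add(-2, Add(T, B)), -1) = Pow(Add(-2, Add(B, T)), -1) = Pow(Add(-2, B, T), -1))
Function('g')(Y, p) = Add(-12, Y) (Function('g')(Y, p) = Add(Y, -12) = Add(-12, Y))
Add(Function('g')(-15, Function('o')(0, 3)), Mul(-1, Function('F')(8))) = Add(Add(-12, -15), Mul(-1, 8)) = Add(-27, -8) = -35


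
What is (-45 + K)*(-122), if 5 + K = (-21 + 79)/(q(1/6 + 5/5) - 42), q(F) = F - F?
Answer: 131638/21 ≈ 6268.5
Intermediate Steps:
q(F) = 0
K = -134/21 (K = -5 + (-21 + 79)/(0 - 42) = -5 + 58/(-42) = -5 + 58*(-1/42) = -5 - 29/21 = -134/21 ≈ -6.3810)
(-45 + K)*(-122) = (-45 - 134/21)*(-122) = -1079/21*(-122) = 131638/21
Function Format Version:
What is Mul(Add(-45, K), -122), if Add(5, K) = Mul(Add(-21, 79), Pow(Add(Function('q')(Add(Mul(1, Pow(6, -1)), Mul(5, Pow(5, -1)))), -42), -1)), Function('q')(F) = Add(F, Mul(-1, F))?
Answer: Rational(131638, 21) ≈ 6268.5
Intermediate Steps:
Function('q')(F) = 0
K = Rational(-134, 21) (K = Add(-5, Mul(Add(-21, 79), Pow(Add(0, -42), -1))) = Add(-5, Mul(58, Pow(-42, -1))) = Add(-5, Mul(58, Rational(-1, 42))) = Add(-5, Rational(-29, 21)) = Rational(-134, 21) ≈ -6.3810)
Mul(Add(-45, K), -122) = Mul(Add(-45, Rational(-134, 21)), -122) = Mul(Rational(-1079, 21), -122) = Rational(131638, 21)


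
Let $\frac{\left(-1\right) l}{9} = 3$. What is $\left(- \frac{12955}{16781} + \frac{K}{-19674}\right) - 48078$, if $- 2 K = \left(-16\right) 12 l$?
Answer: $- \frac{881840774725}{18341633} \approx -48079.0$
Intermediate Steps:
$l = -27$ ($l = \left(-9\right) 3 = -27$)
$K = -2592$ ($K = - \frac{\left(-16\right) 12 \left(-27\right)}{2} = - \frac{\left(-192\right) \left(-27\right)}{2} = \left(- \frac{1}{2}\right) 5184 = -2592$)
$\left(- \frac{12955}{16781} + \frac{K}{-19674}\right) - 48078 = \left(- \frac{12955}{16781} - \frac{2592}{-19674}\right) - 48078 = \left(\left(-12955\right) \frac{1}{16781} - - \frac{144}{1093}\right) - 48078 = \left(- \frac{12955}{16781} + \frac{144}{1093}\right) - 48078 = - \frac{11743351}{18341633} - 48078 = - \frac{881840774725}{18341633}$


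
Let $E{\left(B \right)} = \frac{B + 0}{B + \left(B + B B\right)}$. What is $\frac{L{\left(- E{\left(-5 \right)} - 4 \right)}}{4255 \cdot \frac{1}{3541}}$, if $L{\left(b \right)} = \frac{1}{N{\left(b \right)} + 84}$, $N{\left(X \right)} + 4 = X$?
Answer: $\frac{10623}{974395} \approx 0.010902$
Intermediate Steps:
$E{\left(B \right)} = \frac{B}{B^{2} + 2 B}$ ($E{\left(B \right)} = \frac{B}{B + \left(B + B^{2}\right)} = \frac{B}{B^{2} + 2 B}$)
$N{\left(X \right)} = -4 + X$
$L{\left(b \right)} = \frac{1}{80 + b}$ ($L{\left(b \right)} = \frac{1}{\left(-4 + b\right) + 84} = \frac{1}{80 + b}$)
$\frac{L{\left(- E{\left(-5 \right)} - 4 \right)}}{4255 \cdot \frac{1}{3541}} = \frac{1}{\left(80 - \left(4 + \frac{1}{2 - 5}\right)\right) \frac{4255}{3541}} = \frac{1}{\left(80 - \frac{11}{3}\right) 4255 \cdot \frac{1}{3541}} = \frac{1}{\left(80 - \frac{11}{3}\right) \frac{4255}{3541}} = \frac{1}{80 + \left(\frac{1}{3} - 4\right)} \frac{3541}{4255} = \frac{1}{80 - \frac{11}{3}} \cdot \frac{3541}{4255} = \frac{1}{\frac{229}{3}} \cdot \frac{3541}{4255} = \frac{3}{229} \cdot \frac{3541}{4255} = \frac{10623}{974395}$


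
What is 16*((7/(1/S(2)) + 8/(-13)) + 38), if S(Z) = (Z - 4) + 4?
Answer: 10688/13 ≈ 822.15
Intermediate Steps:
S(Z) = Z (S(Z) = (-4 + Z) + 4 = Z)
16*((7/(1/S(2)) + 8/(-13)) + 38) = 16*((7/(1/2) + 8/(-13)) + 38) = 16*((7/(½) + 8*(-1/13)) + 38) = 16*((7*2 - 8/13) + 38) = 16*((14 - 8/13) + 38) = 16*(174/13 + 38) = 16*(668/13) = 10688/13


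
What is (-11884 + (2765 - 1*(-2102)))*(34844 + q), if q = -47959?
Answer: 92027955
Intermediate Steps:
(-11884 + (2765 - 1*(-2102)))*(34844 + q) = (-11884 + (2765 - 1*(-2102)))*(34844 - 47959) = (-11884 + (2765 + 2102))*(-13115) = (-11884 + 4867)*(-13115) = -7017*(-13115) = 92027955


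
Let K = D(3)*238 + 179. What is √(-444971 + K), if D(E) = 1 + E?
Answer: 8*I*√6935 ≈ 666.21*I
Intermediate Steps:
K = 1131 (K = (1 + 3)*238 + 179 = 4*238 + 179 = 952 + 179 = 1131)
√(-444971 + K) = √(-444971 + 1131) = √(-443840) = 8*I*√6935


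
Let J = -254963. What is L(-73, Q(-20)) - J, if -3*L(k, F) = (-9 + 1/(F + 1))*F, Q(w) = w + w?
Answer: 29816591/117 ≈ 2.5484e+5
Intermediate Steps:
Q(w) = 2*w
L(k, F) = -F*(-9 + 1/(1 + F))/3 (L(k, F) = -(-9 + 1/(F + 1))*F/3 = -(-9 + 1/(1 + F))*F/3 = -F*(-9 + 1/(1 + F))/3)
L(-73, Q(-20)) - J = (2*(-20))*(8 + 9*(2*(-20)))/(3*(1 + 2*(-20))) - 1*(-254963) = (⅓)*(-40)*(8 + 9*(-40))/(1 - 40) + 254963 = (⅓)*(-40)*(8 - 360)/(-39) + 254963 = (⅓)*(-40)*(-1/39)*(-352) + 254963 = -14080/117 + 254963 = 29816591/117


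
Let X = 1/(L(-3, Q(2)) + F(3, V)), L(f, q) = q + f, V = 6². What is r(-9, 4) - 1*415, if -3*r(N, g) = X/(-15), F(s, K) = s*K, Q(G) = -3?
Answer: -1904849/4590 ≈ -415.00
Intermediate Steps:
V = 36
F(s, K) = K*s
L(f, q) = f + q
X = 1/102 (X = 1/((-3 - 3) + 36*3) = 1/(-6 + 108) = 1/102 ≈ 0.0098039)
r(N, g) = 1/4590 (r(N, g) = -1/(306*(-15)) = -(-1)/(306*15) = -⅓*(-1/1530) = 1/4590)
r(-9, 4) - 1*415 = 1/4590 - 1*415 = 1/4590 - 415 = -1904849/4590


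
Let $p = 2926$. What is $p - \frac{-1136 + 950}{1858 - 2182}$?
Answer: $\frac{157973}{54} \approx 2925.4$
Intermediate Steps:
$p - \frac{-1136 + 950}{1858 - 2182} = 2926 - \frac{-1136 + 950}{1858 - 2182} = 2926 - - \frac{186}{-324} = 2926 - \left(-186\right) \left(- \frac{1}{324}\right) = 2926 - \frac{31}{54} = \frac{157973}{54}$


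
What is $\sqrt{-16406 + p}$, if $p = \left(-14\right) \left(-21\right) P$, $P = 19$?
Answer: $2 i \sqrt{2705} \approx 104.02 i$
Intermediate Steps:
$p = 5586$ ($p = \left(-14\right) \left(-21\right) 19 = 294 \cdot 19 = 5586$)
$\sqrt{-16406 + p} = \sqrt{-16406 + 5586} = \sqrt{-10820} = 2 i \sqrt{2705}$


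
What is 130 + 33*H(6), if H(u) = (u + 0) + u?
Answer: 526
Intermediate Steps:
H(u) = 2*u (H(u) = u + u = 2*u)
130 + 33*H(6) = 130 + 33*(2*6) = 130 + 33*12 = 130 + 396 = 526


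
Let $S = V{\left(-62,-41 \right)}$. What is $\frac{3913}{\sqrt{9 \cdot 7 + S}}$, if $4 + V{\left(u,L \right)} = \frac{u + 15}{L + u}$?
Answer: $\frac{3913 \sqrt{157693}}{3062} \approx 507.47$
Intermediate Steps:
$V{\left(u,L \right)} = -4 + \frac{15 + u}{L + u}$ ($V{\left(u,L \right)} = -4 + \frac{u + 15}{L + u} = -4 + \frac{15 + u}{L + u}$)
$S = - \frac{365}{103}$ ($S = \frac{15 - -164 - -186}{-41 - 62} = \frac{15 + 164 + 186}{-103} = \left(- \frac{1}{103}\right) 365 = - \frac{365}{103} \approx -3.5437$)
$\frac{3913}{\sqrt{9 \cdot 7 + S}} = \frac{3913}{\sqrt{9 \cdot 7 - \frac{365}{103}}} = \frac{3913}{\sqrt{63 - \frac{365}{103}}} = \frac{3913}{\sqrt{\frac{6124}{103}}} = \frac{3913}{\frac{2}{103} \sqrt{157693}} = 3913 \frac{\sqrt{157693}}{3062} = \frac{3913 \sqrt{157693}}{3062}$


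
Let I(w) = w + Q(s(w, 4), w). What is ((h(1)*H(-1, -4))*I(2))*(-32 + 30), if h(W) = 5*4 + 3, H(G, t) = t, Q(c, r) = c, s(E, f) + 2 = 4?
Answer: 736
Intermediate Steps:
s(E, f) = 2 (s(E, f) = -2 + 4 = 2)
h(W) = 23 (h(W) = 20 + 3 = 23)
I(w) = 2 + w (I(w) = w + 2 = 2 + w)
((h(1)*H(-1, -4))*I(2))*(-32 + 30) = ((23*(-4))*(2 + 2))*(-32 + 30) = -92*4*(-2) = -368*(-2) = 736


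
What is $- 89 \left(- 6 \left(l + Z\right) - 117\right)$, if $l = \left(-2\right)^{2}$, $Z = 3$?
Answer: $14151$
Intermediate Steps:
$l = 4$
$- 89 \left(- 6 \left(l + Z\right) - 117\right) = - 89 \left(- 6 \left(4 + 3\right) - 117\right) = - 89 \left(\left(-6\right) 7 - 117\right) = - 89 \left(-42 - 117\right) = \left(-89\right) \left(-159\right) = 14151$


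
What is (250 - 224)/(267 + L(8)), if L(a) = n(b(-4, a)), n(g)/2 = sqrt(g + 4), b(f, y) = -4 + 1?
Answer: 26/269 ≈ 0.096654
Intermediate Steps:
b(f, y) = -3
n(g) = 2*sqrt(4 + g) (n(g) = 2*sqrt(g + 4) = 2*sqrt(4 + g))
L(a) = 2 (L(a) = 2*sqrt(4 - 3) = 2*sqrt(1) = 2*1 = 2)
(250 - 224)/(267 + L(8)) = (250 - 224)/(267 + 2) = 26/269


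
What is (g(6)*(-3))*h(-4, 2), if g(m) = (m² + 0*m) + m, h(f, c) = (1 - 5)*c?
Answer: 1008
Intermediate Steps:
h(f, c) = -4*c
g(m) = m + m² (g(m) = (m² + 0) + m = m² + m = m + m²)
(g(6)*(-3))*h(-4, 2) = ((6*(1 + 6))*(-3))*(-4*2) = ((6*7)*(-3))*(-8) = (42*(-3))*(-8) = -126*(-8) = 1008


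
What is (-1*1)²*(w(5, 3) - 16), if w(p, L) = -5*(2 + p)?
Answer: -51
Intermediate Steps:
w(p, L) = -10 - 5*p
(-1*1)²*(w(5, 3) - 16) = (-1*1)²*((-10 - 5*5) - 16) = (-1)²*((-10 - 25) - 16) = 1*(-35 - 16) = 1*(-51) = -51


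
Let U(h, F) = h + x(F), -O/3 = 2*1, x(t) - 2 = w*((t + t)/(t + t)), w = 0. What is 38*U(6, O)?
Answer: 304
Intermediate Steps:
x(t) = 2 (x(t) = 2 + 0*((t + t)/(t + t)) = 2 + 0*((2*t)/((2*t))) = 2 + 0*((2*t)*(1/(2*t))) = 2 + 0*1 = 2 + 0 = 2)
O = -6 ≈ -6.0000
U(h, F) = 2 + h (U(h, F) = h + 2 = 2 + h)
38*U(6, O) = 38*(2 + 6) = 38*8 = 304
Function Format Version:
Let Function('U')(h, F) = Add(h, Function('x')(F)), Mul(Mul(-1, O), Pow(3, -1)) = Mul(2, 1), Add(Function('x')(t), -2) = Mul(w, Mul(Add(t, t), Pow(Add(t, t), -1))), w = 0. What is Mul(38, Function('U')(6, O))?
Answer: 304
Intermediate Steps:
Function('x')(t) = 2 (Function('x')(t) = Add(2, Mul(0, Mul(Add(t, t), Pow(Add(t, t), -1)))) = Add(2, Mul(0, Mul(Mul(2, t), Pow(Mul(2, t), -1)))) = Add(2, Mul(0, Mul(Mul(2, t), Mul(Rational(1, 2), Pow(t, -1))))) = Add(2, Mul(0, 1)) = Add(2, 0) = 2)
O = -6 (O = Mul(-3, Mul(2, 1)) = Mul(-3, 2) = -6)
Function('U')(h, F) = Add(2, h) (Function('U')(h, F) = Add(h, 2) = Add(2, h))
Mul(38, Function('U')(6, O)) = Mul(38, Add(2, 6)) = Mul(38, 8) = 304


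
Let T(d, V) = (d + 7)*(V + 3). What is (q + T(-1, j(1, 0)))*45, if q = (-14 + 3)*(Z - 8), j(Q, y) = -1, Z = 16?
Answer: -3420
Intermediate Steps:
T(d, V) = (3 + V)*(7 + d) (T(d, V) = (7 + d)*(3 + V) = (3 + V)*(7 + d))
q = -88 (q = (-14 + 3)*(16 - 8) = -11*8 = -88)
(q + T(-1, j(1, 0)))*45 = (-88 + (21 + 3*(-1) + 7*(-1) - 1*(-1)))*45 = (-88 + (21 - 3 - 7 + 1))*45 = (-88 + 12)*45 = -76*45 = -3420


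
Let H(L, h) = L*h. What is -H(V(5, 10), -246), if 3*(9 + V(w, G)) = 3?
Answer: -1968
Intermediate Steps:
V(w, G) = -8 (V(w, G) = -9 + (⅓)*3 = -9 + 1 = -8)
-H(V(5, 10), -246) = -(-8)*(-246) = -1*1968 = -1968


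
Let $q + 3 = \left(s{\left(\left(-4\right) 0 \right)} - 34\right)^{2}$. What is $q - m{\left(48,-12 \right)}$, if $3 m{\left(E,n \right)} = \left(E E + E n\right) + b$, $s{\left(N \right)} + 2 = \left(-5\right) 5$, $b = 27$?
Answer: $3133$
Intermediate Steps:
$s{\left(N \right)} = -27$ ($s{\left(N \right)} = -2 - 25 = -27$)
$q = 3718$ ($q = -3 + \left(-27 - 34\right)^{2} = -3 + \left(-61\right)^{2} = -3 + 3721 = 3718$)
$m{\left(E,n \right)} = 9 + \frac{E^{2}}{3} + \frac{E n}{3}$ ($m{\left(E,n \right)} = \frac{\left(E E + E n\right) + 27}{3} = \frac{\left(E^{2} + E n\right) + 27}{3} = \frac{27 + E^{2} + E n}{3} = 9 + \frac{E^{2}}{3} + \frac{E n}{3}$)
$q - m{\left(48,-12 \right)} = 3718 - \left(9 + \frac{48^{2}}{3} + \frac{1}{3} \cdot 48 \left(-12\right)\right) = 3718 - \left(9 + \frac{1}{3} \cdot 2304 - 192\right) = 3718 - \left(9 + 768 - 192\right) = 3718 - 585 = 3133$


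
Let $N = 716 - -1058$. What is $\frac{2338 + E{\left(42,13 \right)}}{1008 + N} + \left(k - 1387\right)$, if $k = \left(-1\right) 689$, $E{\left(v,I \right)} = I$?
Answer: $- \frac{5773081}{2782} \approx -2075.2$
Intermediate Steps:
$N = 1774$ ($N = 716 + 1058 = 1774$)
$k = -689$
$\frac{2338 + E{\left(42,13 \right)}}{1008 + N} + \left(k - 1387\right) = \frac{2338 + 13}{1008 + 1774} - 2076 = \frac{2351}{2782} - 2076 = - \frac{5773081}{2782}$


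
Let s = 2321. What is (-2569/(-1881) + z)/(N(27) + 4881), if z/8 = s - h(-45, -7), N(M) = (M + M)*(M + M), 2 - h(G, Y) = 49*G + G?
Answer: 1040881/14666157 ≈ 0.070972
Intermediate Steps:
h(G, Y) = 2 - 50*G (h(G, Y) = 2 - (49*G + G) = 2 - 50*G)
N(M) = 4*M² (N(M) = (2*M)*(2*M) = 4*M²)
z = 552 (z = 8*(2321 - (2 - 50*(-45))) = 8*(2321 - (2 + 2250)) = 8*(2321 - 1*2252) = 8*(2321 - 2252) = 8*69 = 552)
(-2569/(-1881) + z)/(N(27) + 4881) = (-2569/(-1881) + 552)/(4*27² + 4881) = (-2569*(-1/1881) + 552)/(4*729 + 4881) = (2569/1881 + 552)/(2916 + 4881) = (1040881/1881)/7797 = (1040881/1881)*(1/7797) = 1040881/14666157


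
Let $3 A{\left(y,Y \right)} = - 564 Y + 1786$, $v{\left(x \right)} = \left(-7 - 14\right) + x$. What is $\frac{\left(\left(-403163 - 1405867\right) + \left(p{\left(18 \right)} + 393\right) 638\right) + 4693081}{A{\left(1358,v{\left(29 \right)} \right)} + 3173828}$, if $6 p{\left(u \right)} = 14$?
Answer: $\frac{9408821}{9518758} \approx 0.98845$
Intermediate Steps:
$p{\left(u \right)} = \frac{7}{3}$ ($p{\left(u \right)} = \frac{1}{6} \cdot 14 = \frac{7}{3}$)
$v{\left(x \right)} = -21 + x$
$A{\left(y,Y \right)} = \frac{1786}{3} - 188 Y$ ($A{\left(y,Y \right)} = \frac{- 564 Y + 1786}{3} = \frac{1786 - 564 Y}{3} = \frac{1786}{3} - 188 Y$)
$\frac{\left(\left(-403163 - 1405867\right) + \left(p{\left(18 \right)} + 393\right) 638\right) + 4693081}{A{\left(1358,v{\left(29 \right)} \right)} + 3173828} = \frac{\left(\left(-403163 - 1405867\right) + \left(\frac{7}{3} + 393\right) 638\right) + 4693081}{\left(\frac{1786}{3} - 188 \left(-21 + 29\right)\right) + 3173828} = \frac{\left(-1809030 + \frac{1186}{3} \cdot 638\right) + 4693081}{\left(\frac{1786}{3} - 1504\right) + 3173828} = \frac{\left(-1809030 + \frac{756668}{3}\right) + 4693081}{\left(\frac{1786}{3} - 1504\right) + 3173828} = \frac{- \frac{4670422}{3} + 4693081}{- \frac{2726}{3} + 3173828} = \frac{9408821}{3 \cdot \frac{9518758}{3}} = \frac{9408821}{3} \cdot \frac{3}{9518758} = \frac{9408821}{9518758}$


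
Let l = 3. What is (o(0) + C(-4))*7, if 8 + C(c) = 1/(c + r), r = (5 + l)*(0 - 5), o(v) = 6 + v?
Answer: -623/44 ≈ -14.159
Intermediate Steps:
r = -40 (r = (5 + 3)*(0 - 5) = 8*(-5) = -40)
C(c) = -8 + 1/(-40 + c) (C(c) = -8 + 1/(c - 40) = -8 + 1/(-40 + c))
(o(0) + C(-4))*7 = ((6 + 0) + (321 - 8*(-4))/(-40 - 4))*7 = (6 + (321 + 32)/(-44))*7 = (6 - 1/44*353)*7 = (6 - 353/44)*7 = -89/44*7 = -623/44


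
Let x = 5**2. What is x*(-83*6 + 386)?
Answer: -2800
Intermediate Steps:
x = 25
x*(-83*6 + 386) = 25*(-83*6 + 386) = 25*(-498 + 386) = 25*(-112) = -2800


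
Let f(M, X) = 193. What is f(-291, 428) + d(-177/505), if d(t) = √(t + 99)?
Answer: 193 + 19*√69690/505 ≈ 202.93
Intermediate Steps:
d(t) = √(99 + t)
f(-291, 428) + d(-177/505) = 193 + √(99 - 177/505) = 193 + √(49818/505) = 193 + 19*√69690/505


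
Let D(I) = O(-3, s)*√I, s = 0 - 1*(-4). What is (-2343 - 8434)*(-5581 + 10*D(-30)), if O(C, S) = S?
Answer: 60146437 - 431080*I*√30 ≈ 6.0146e+7 - 2.3611e+6*I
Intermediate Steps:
s = 4 (s = 0 + 4 = 4)
D(I) = 4*√I
(-2343 - 8434)*(-5581 + 10*D(-30)) = (-2343 - 8434)*(-5581 + 10*(4*√(-30))) = -10777*(-5581 + 10*(4*(I*√30))) = -10777*(-5581 + 10*(4*I*√30)) = -10777*(-5581 + 40*I*√30) = 60146437 - 431080*I*√30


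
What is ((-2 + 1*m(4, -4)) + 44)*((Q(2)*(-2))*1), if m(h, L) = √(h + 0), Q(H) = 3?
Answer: -264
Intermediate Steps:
m(h, L) = √h
((-2 + 1*m(4, -4)) + 44)*((Q(2)*(-2))*1) = ((-2 + 1*√4) + 44)*((3*(-2))*1) = ((-2 + 1*2) + 44)*(-6*1) = ((-2 + 2) + 44)*(-6) = (0 + 44)*(-6) = 44*(-6) = -264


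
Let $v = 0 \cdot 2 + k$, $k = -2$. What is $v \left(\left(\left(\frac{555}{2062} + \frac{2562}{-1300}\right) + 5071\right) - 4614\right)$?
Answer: $- \frac{305118214}{335075} \approx -910.6$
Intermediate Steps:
$v = -2$ ($v = 0 \cdot 2 - 2 = 0 - 2 = -2$)
$v \left(\left(\left(\frac{555}{2062} + \frac{2562}{-1300}\right) + 5071\right) - 4614\right) = - 2 \left(\left(\left(\frac{555}{2062} + \frac{2562}{-1300}\right) + 5071\right) - 4614\right) = - 2 \left(\left(\left(555 \cdot \frac{1}{2062} + 2562 \left(- \frac{1}{1300}\right)\right) + 5071\right) - 4614\right) = - 2 \left(\left(\left(\frac{555}{2062} - \frac{1281}{650}\right) + 5071\right) - 4614\right) = - 2 \left(\left(- \frac{570168}{335075} + 5071\right) - 4614\right) = - 2 \left(\frac{1698595157}{335075} - 4614\right) = \left(-2\right) \frac{152559107}{335075} = - \frac{305118214}{335075}$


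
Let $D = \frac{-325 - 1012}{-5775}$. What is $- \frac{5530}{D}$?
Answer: $- \frac{4562250}{191} \approx -23886.0$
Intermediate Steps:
$D = \frac{191}{825}$ ($D = \left(-1337\right) \left(- \frac{1}{5775}\right) = \frac{191}{825} \approx 0.23152$)
$- \frac{5530}{D} = - \frac{5530}{\frac{191}{825}} = \left(-5530\right) \frac{825}{191} = - \frac{4562250}{191}$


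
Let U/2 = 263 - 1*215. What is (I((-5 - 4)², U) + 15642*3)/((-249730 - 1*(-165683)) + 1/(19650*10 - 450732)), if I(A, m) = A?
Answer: -11950683624/21367436905 ≈ -0.55929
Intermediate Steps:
U = 96 (U = 2*(263 - 1*215) = 2*(263 - 215) = 2*48 = 96)
(I((-5 - 4)², U) + 15642*3)/((-249730 - 1*(-165683)) + 1/(19650*10 - 450732)) = ((-5 - 4)² + 15642*3)/((-249730 - 1*(-165683)) + 1/(19650*10 - 450732)) = ((-9)² + 46926)/((-249730 + 165683) + 1/(196500 - 450732)) = (81 + 46926)/(-84047 + 1/(-254232)) = 47007/(-84047 - 1/254232) = 47007/(-21367436905/254232) = 47007*(-254232/21367436905) = -11950683624/21367436905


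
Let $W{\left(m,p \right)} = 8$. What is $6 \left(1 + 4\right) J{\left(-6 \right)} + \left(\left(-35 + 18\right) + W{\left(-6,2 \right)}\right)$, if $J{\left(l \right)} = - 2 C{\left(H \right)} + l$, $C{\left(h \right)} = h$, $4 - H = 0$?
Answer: $-429$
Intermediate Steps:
$H = 4$ ($H = 4 - 0 = 4 + 0 = 4$)
$J{\left(l \right)} = -8 + l$ ($J{\left(l \right)} = \left(-2\right) 4 + l = -8 + l$)
$6 \left(1 + 4\right) J{\left(-6 \right)} + \left(\left(-35 + 18\right) + W{\left(-6,2 \right)}\right) = 6 \left(1 + 4\right) \left(-8 - 6\right) + \left(\left(-35 + 18\right) + 8\right) = 6 \cdot 5 \left(-14\right) + \left(-17 + 8\right) = 30 \left(-14\right) - 9 = -420 - 9 = -429$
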